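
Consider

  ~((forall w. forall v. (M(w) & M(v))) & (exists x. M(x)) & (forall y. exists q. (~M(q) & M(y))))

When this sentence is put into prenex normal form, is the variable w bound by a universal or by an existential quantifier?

Push ¬ through the quantifiers and connectives to reach negation normal form:
  (exists w. exists v. (~M(w) | ~M(v))) | (forall x. ~M(x)) | (exists y. forall q. (M(q) | ~M(y)))
Finally move all quantifiers to the prefix:
  exists w. exists v. forall x. exists y. forall q. (~M(w) | ~M(v) | ~M(x) | M(q) | ~M(y))
The quantifier forall w sits under an odd number of negations, so it flips to exists w.

existential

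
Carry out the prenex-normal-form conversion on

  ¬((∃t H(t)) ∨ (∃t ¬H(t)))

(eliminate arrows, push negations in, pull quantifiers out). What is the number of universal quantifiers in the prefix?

2

Move each ¬ inward, flipping quantifiers it crosses:
  (∀t ¬H(t)) ∧ (∀t H(t))
Standardize variables apart so no two quantifiers bind the same name: t↦x.
  (∀t ¬H(t)) ∧ (∀x H(x))
Pull the quantifiers to the front (each side's bound variable is not free in the other side):
  ∀t ∀x (¬H(t) ∧ H(x))
The prefix is ∀t ∀x: 2 universal, 0 existential.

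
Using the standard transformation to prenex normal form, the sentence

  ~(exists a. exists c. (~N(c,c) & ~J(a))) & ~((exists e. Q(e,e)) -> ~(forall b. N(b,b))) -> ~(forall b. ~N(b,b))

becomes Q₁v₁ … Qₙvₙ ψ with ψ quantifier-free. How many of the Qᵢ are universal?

Eliminate → and ↔ using ¬ and ∨.
  ~(~(exists a. exists c. (~N(c,c) & ~J(a))) & ~(~(exists e. Q(e,e)) | ~(forall b. N(b,b)))) | ~(forall b. ~N(b,b))
Drive negations inward (¬∀x A ≡ ∃x ¬A, ¬∃x A ≡ ∀x ¬A, De Morgan for ∧/∨):
  (exists a. exists c. (~N(c,c) & ~J(a))) | (forall e. ~Q(e,e)) | (exists b. ~N(b,b)) | (exists b. N(b,b))
Rename bound variables to avoid capture: b↦s.
  (exists a. exists c. (~N(c,c) & ~J(a))) | (forall e. ~Q(e,e)) | (exists b. ~N(b,b)) | (exists s. N(s,s))
Extract every quantifier outward, since the variables are now distinct and don't occur free across branches:
  exists a. exists c. forall e. exists b. exists s. (~N(c,c) & ~J(a) | ~Q(e,e) | ~N(b,b) | N(s,s))
The prefix is exists a exists c forall e exists b exists s: 1 universal, 4 existential.

1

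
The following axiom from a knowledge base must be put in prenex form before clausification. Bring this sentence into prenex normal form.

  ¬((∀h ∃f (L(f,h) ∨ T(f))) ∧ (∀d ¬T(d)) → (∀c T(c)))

Rewrite implications/biconditionals: A → B as ¬A ∨ B.
  ¬(¬((∀h ∃f (L(f,h) ∨ T(f))) ∧ (∀d ¬T(d))) ∨ (∀c T(c)))
Move each ¬ inward, flipping quantifiers it crosses:
  (∀h ∃f (L(f,h) ∨ T(f))) ∧ (∀d ¬T(d)) ∧ (∃c ¬T(c))
All bound variables are already distinct, so no renaming is needed.
Extract every quantifier outward, since the variables are now distinct and don't occur free across branches:
  ∀h ∃f ∀d ∃c ((L(f,h) ∨ T(f)) ∧ ¬T(d) ∧ ¬T(c))

∀h ∃f ∀d ∃c ((L(f,h) ∨ T(f)) ∧ ¬T(d) ∧ ¬T(c))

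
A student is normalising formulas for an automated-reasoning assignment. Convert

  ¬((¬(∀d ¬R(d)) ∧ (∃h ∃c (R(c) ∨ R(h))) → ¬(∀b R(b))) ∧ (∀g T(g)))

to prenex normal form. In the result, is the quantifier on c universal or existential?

existential

Rewrite implications/biconditionals: A → B as ¬A ∨ B.
  ¬((¬(¬(∀d ¬R(d)) ∧ (∃h ∃c (R(c) ∨ R(h)))) ∨ ¬(∀b R(b))) ∧ (∀g T(g)))
Drive negations inward (¬∀x A ≡ ∃x ¬A, ¬∃x A ≡ ∀x ¬A, De Morgan for ∧/∨):
  (∃d R(d)) ∧ (∃h ∃c (R(c) ∨ R(h))) ∧ (∀b R(b)) ∨ (∃g ¬T(g))
All bound variables are already distinct, so no renaming is needed.
Pull the quantifiers to the front (each side's bound variable is not free in the other side):
  ∃d ∃h ∃c ∀b ∃g (R(d) ∧ (R(c) ∨ R(h)) ∧ R(b) ∨ ¬T(g))
The quantifier ∃c sits under an even number of negations (counting the antecedent side of each →), so it remains existential.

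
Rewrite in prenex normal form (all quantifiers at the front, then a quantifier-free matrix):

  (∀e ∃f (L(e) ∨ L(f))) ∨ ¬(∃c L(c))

Move each ¬ inward, flipping quantifiers it crosses:
  (∀e ∃f (L(e) ∨ L(f))) ∨ (∀c ¬L(c))
All bound variables are already distinct, so no renaming is needed.
Finally move all quantifiers to the prefix:
  ∀e ∃f ∀c (L(e) ∨ L(f) ∨ ¬L(c))

∀e ∃f ∀c (L(e) ∨ L(f) ∨ ¬L(c))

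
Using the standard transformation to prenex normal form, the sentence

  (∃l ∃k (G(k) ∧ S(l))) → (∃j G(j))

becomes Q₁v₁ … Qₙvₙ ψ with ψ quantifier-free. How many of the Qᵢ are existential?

Rewrite implications/biconditionals: A → B as ¬A ∨ B.
  ¬(∃l ∃k (G(k) ∧ S(l))) ∨ (∃j G(j))
Drive negations inward (¬∀x A ≡ ∃x ¬A, ¬∃x A ≡ ∀x ¬A, De Morgan for ∧/∨):
  (∀l ∀k (¬G(k) ∨ ¬S(l))) ∨ (∃j G(j))
All bound variables are already distinct, so no renaming is needed.
Extract every quantifier outward, since the variables are now distinct and don't occur free across branches:
  ∀l ∀k ∃j (¬G(k) ∨ ¬S(l) ∨ G(j))
The prefix is ∀l ∀k ∃j: 2 universal, 1 existential.

1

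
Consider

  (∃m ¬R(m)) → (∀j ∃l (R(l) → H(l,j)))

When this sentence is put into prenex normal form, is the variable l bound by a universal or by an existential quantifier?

existential

Rewrite implications/biconditionals: A → B as ¬A ∨ B.
  ¬(∃m ¬R(m)) ∨ (∀j ∃l (¬R(l) ∨ H(l,j)))
Drive negations inward (¬∀x A ≡ ∃x ¬A, ¬∃x A ≡ ∀x ¬A, De Morgan for ∧/∨):
  (∀m R(m)) ∨ (∀j ∃l (¬R(l) ∨ H(l,j)))
Pull the quantifiers to the front (each side's bound variable is not free in the other side):
  ∀m ∀j ∃l (R(m) ∨ ¬R(l) ∨ H(l,j))
The quantifier ∃l sits under an even number of negations (counting the antecedent side of each →), so it remains existential.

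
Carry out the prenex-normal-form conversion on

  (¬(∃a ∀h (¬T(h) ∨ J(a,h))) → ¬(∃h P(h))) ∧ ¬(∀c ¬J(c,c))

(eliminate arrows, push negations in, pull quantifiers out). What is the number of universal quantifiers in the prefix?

First replace A → B with ¬A ∨ B.
  (¬¬(∃a ∀h (¬T(h) ∨ J(a,h))) ∨ ¬(∃h P(h))) ∧ ¬(∀c ¬J(c,c))
Push ¬ through the quantifiers and connectives to reach negation normal form:
  ((∃a ∀h (¬T(h) ∨ J(a,h))) ∨ (∀h ¬P(h))) ∧ (∃c J(c,c))
Give each quantifier a distinct variable: h↦x.
  ((∃a ∀h (¬T(h) ∨ J(a,h))) ∨ (∀x ¬P(x))) ∧ (∃c J(c,c))
Finally move all quantifiers to the prefix:
  ∃a ∀h ∀x ∃c ((¬T(h) ∨ J(a,h) ∨ ¬P(x)) ∧ J(c,c))
The prefix is ∃a ∀h ∀x ∃c: 2 universal, 2 existential.

2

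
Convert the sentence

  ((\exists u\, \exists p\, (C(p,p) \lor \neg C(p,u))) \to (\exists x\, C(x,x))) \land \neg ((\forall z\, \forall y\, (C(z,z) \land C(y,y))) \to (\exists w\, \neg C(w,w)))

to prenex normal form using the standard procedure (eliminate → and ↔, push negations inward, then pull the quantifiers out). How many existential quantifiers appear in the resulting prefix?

First replace A → B with ¬A ∨ B.
  (\neg (\exists u\, \exists p\, (C(p,p) \lor \neg C(p,u))) \lor (\exists x\, C(x,x))) \land \neg (\neg (\forall z\, \forall y\, (C(z,z) \land C(y,y))) \lor (\exists w\, \neg C(w,w)))
Drive negations inward (¬∀x A ≡ ∃x ¬A, ¬∃x A ≡ ∀x ¬A, De Morgan for ∧/∨):
  ((\forall u\, \forall p\, (\neg C(p,p) \land C(p,u))) \lor (\exists x\, C(x,x))) \land (\forall z\, \forall y\, (C(z,z) \land C(y,y))) \land (\forall w\, C(w,w))
Pull the quantifiers to the front (each side's bound variable is not free in the other side):
  \forall u\, \forall p\, \exists x\, \forall z\, \forall y\, \forall w\, ((\neg C(p,p) \land C(p,u) \lor C(x,x)) \land C(z,z) \land C(y,y) \land C(w,w))
The prefix is \forall u \forall p \exists x \forall z \forall y \forall w: 5 universal, 1 existential.

1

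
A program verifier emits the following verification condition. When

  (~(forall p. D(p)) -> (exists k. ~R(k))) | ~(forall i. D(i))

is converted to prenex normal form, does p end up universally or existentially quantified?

Eliminate → and ↔ using ¬ and ∨.
  ~~(forall p. D(p)) | (exists k. ~R(k)) | ~(forall i. D(i))
Move each ¬ inward, flipping quantifiers it crosses:
  (forall p. D(p)) | (exists k. ~R(k)) | (exists i. ~D(i))
All bound variables are already distinct, so no renaming is needed.
Pull the quantifiers to the front (each side's bound variable is not free in the other side):
  forall p. exists k. exists i. (D(p) | ~R(k) | ~D(i))
The quantifier forall p sits under an even number of negations (counting the antecedent side of each →), so it remains universal.

universal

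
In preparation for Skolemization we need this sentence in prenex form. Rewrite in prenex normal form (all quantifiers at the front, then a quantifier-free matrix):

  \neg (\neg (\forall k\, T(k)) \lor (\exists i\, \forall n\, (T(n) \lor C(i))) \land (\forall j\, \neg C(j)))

\forall k\, \forall i\, \exists n\, \exists j\, (T(k) \land (\neg T(n) \land \neg C(i) \lor C(j)))

Move each ¬ inward, flipping quantifiers it crosses:
  (\forall k\, T(k)) \land ((\forall i\, \exists n\, (\neg T(n) \land \neg C(i))) \lor (\exists j\, C(j)))
All bound variables are already distinct, so no renaming is needed.
Extract every quantifier outward, since the variables are now distinct and don't occur free across branches:
  \forall k\, \forall i\, \exists n\, \exists j\, (T(k) \land (\neg T(n) \land \neg C(i) \lor C(j)))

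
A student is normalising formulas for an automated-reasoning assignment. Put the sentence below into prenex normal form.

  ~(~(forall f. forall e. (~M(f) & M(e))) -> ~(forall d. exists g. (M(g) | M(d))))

Eliminate → and ↔ using ¬ and ∨.
  ~(~~(forall f. forall e. (~M(f) & M(e))) | ~(forall d. exists g. (M(g) | M(d))))
Push ¬ through the quantifiers and connectives to reach negation normal form:
  (exists f. exists e. (M(f) | ~M(e))) & (forall d. exists g. (M(g) | M(d)))
All bound variables are already distinct, so no renaming is needed.
Finally move all quantifiers to the prefix:
  exists f. exists e. forall d. exists g. ((M(f) | ~M(e)) & (M(g) | M(d)))

exists f. exists e. forall d. exists g. ((M(f) | ~M(e)) & (M(g) | M(d)))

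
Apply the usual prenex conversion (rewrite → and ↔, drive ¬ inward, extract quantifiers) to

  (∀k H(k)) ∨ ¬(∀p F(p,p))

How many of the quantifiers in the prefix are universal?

1

Push ¬ through the quantifiers and connectives to reach negation normal form:
  (∀k H(k)) ∨ (∃p ¬F(p,p))
Extract every quantifier outward, since the variables are now distinct and don't occur free across branches:
  ∀k ∃p (H(k) ∨ ¬F(p,p))
The prefix is ∀k ∃p: 1 universal, 1 existential.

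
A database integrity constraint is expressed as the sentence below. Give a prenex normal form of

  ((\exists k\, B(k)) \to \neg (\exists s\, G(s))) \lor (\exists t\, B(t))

\forall k\, \forall s\, \exists t\, (\neg B(k) \lor \neg G(s) \lor B(t))

Eliminate → and ↔ using ¬ and ∨.
  \neg (\exists k\, B(k)) \lor \neg (\exists s\, G(s)) \lor (\exists t\, B(t))
Push ¬ through the quantifiers and connectives to reach negation normal form:
  (\forall k\, \neg B(k)) \lor (\forall s\, \neg G(s)) \lor (\exists t\, B(t))
All bound variables are already distinct, so no renaming is needed.
Pull the quantifiers to the front (each side's bound variable is not free in the other side):
  \forall k\, \forall s\, \exists t\, (\neg B(k) \lor \neg G(s) \lor B(t))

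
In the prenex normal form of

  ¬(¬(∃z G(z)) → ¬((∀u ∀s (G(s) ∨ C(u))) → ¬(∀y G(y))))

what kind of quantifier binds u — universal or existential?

Eliminate → and ↔ using ¬ and ∨.
  ¬(¬¬(∃z G(z)) ∨ ¬(¬(∀u ∀s (G(s) ∨ C(u))) ∨ ¬(∀y G(y))))
Drive negations inward (¬∀x A ≡ ∃x ¬A, ¬∃x A ≡ ∀x ¬A, De Morgan for ∧/∨):
  (∀z ¬G(z)) ∧ ((∃u ∃s (¬G(s) ∧ ¬C(u))) ∨ (∃y ¬G(y)))
All bound variables are already distinct, so no renaming is needed.
Pull the quantifiers to the front (each side's bound variable is not free in the other side):
  ∀z ∃u ∃s ∃y (¬G(z) ∧ (¬G(s) ∧ ¬C(u) ∨ ¬G(y)))
The quantifier ∀u sits under an odd number of negations (counting the antecedent side of each →), so it flips to ∃u.

existential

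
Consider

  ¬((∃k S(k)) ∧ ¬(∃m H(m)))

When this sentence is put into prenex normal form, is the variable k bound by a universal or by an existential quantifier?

universal

Move each ¬ inward, flipping quantifiers it crosses:
  (∀k ¬S(k)) ∨ (∃m H(m))
Pull the quantifiers to the front (each side's bound variable is not free in the other side):
  ∀k ∃m (¬S(k) ∨ H(m))
The quantifier ∃k sits under an odd number of negations, so it flips to ∀k.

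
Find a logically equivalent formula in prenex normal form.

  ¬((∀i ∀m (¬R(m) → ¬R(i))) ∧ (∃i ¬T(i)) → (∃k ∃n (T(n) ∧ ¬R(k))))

First replace A → B with ¬A ∨ B.
  ¬(¬((∀i ∀m (¬¬R(m) ∨ ¬R(i))) ∧ (∃i ¬T(i))) ∨ (∃k ∃n (T(n) ∧ ¬R(k))))
Move each ¬ inward, flipping quantifiers it crosses:
  (∀i ∀m (R(m) ∨ ¬R(i))) ∧ (∃i ¬T(i)) ∧ (∀k ∀n (¬T(n) ∨ R(k)))
Give each quantifier a distinct variable: i↦t.
  (∀i ∀m (R(m) ∨ ¬R(i))) ∧ (∃t ¬T(t)) ∧ (∀k ∀n (¬T(n) ∨ R(k)))
Finally move all quantifiers to the prefix:
  ∀i ∀m ∃t ∀k ∀n ((R(m) ∨ ¬R(i)) ∧ ¬T(t) ∧ (¬T(n) ∨ R(k)))

∀i ∀m ∃t ∀k ∀n ((R(m) ∨ ¬R(i)) ∧ ¬T(t) ∧ (¬T(n) ∨ R(k)))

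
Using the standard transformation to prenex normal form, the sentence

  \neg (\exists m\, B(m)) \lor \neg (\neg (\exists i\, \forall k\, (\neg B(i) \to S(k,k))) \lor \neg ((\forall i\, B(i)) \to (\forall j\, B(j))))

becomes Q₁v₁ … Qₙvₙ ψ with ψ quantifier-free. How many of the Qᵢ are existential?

First replace A → B with ¬A ∨ B.
  \neg (\exists m\, B(m)) \lor \neg (\neg (\exists i\, \forall k\, (\neg \neg B(i) \lor S(k,k))) \lor \neg (\neg (\forall i\, B(i)) \lor (\forall j\, B(j))))
Push ¬ through the quantifiers and connectives to reach negation normal form:
  (\forall m\, \neg B(m)) \lor (\exists i\, \forall k\, (B(i) \lor S(k,k))) \land ((\exists i\, \neg B(i)) \lor (\forall j\, B(j)))
Give each quantifier a distinct variable: i↦w1.
  (\forall m\, \neg B(m)) \lor (\exists i\, \forall k\, (B(i) \lor S(k,k))) \land ((\exists w1\, \neg B(w1)) \lor (\forall j\, B(j)))
Pull the quantifiers to the front (each side's bound variable is not free in the other side):
  \forall m\, \exists i\, \forall k\, \exists w1\, \forall j\, (\neg B(m) \lor (B(i) \lor S(k,k)) \land (\neg B(w1) \lor B(j)))
The prefix is \forall m \exists i \forall k \exists w1 \forall j: 3 universal, 2 existential.

2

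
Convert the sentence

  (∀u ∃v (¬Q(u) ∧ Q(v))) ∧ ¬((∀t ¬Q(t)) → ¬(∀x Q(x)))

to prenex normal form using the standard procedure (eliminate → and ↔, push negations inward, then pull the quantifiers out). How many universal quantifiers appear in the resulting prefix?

3

First replace A → B with ¬A ∨ B.
  (∀u ∃v (¬Q(u) ∧ Q(v))) ∧ ¬(¬(∀t ¬Q(t)) ∨ ¬(∀x Q(x)))
Drive negations inward (¬∀x A ≡ ∃x ¬A, ¬∃x A ≡ ∀x ¬A, De Morgan for ∧/∨):
  (∀u ∃v (¬Q(u) ∧ Q(v))) ∧ (∀t ¬Q(t)) ∧ (∀x Q(x))
All bound variables are already distinct, so no renaming is needed.
Finally move all quantifiers to the prefix:
  ∀u ∃v ∀t ∀x (¬Q(u) ∧ Q(v) ∧ ¬Q(t) ∧ Q(x))
The prefix is ∀u ∃v ∀t ∀x: 3 universal, 1 existential.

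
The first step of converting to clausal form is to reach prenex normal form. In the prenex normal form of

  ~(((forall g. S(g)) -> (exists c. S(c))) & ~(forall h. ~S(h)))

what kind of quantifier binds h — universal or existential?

universal

Eliminate → and ↔ using ¬ and ∨.
  ~((~(forall g. S(g)) | (exists c. S(c))) & ~(forall h. ~S(h)))
Move each ¬ inward, flipping quantifiers it crosses:
  (forall g. S(g)) & (forall c. ~S(c)) | (forall h. ~S(h))
All bound variables are already distinct, so no renaming is needed.
Pull the quantifiers to the front (each side's bound variable is not free in the other side):
  forall g. forall c. forall h. (S(g) & ~S(c) | ~S(h))
The quantifier forall h sits under an even number of negations (counting the antecedent side of each →), so it remains universal.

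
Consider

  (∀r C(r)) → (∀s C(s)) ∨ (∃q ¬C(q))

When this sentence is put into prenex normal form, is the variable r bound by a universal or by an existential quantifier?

Eliminate → and ↔ using ¬ and ∨.
  ¬(∀r C(r)) ∨ (∀s C(s)) ∨ (∃q ¬C(q))
Move each ¬ inward, flipping quantifiers it crosses:
  (∃r ¬C(r)) ∨ (∀s C(s)) ∨ (∃q ¬C(q))
Extract every quantifier outward, since the variables are now distinct and don't occur free across branches:
  ∃r ∀s ∃q (¬C(r) ∨ C(s) ∨ ¬C(q))
The quantifier ∀r sits under an odd number of negations (counting the antecedent side of each →), so it flips to ∃r.

existential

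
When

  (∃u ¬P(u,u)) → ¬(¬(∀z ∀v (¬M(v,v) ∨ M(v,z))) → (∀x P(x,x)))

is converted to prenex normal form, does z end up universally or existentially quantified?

Rewrite implications/biconditionals: A → B as ¬A ∨ B.
  ¬(∃u ¬P(u,u)) ∨ ¬(¬¬(∀z ∀v (¬M(v,v) ∨ M(v,z))) ∨ (∀x P(x,x)))
Drive negations inward (¬∀x A ≡ ∃x ¬A, ¬∃x A ≡ ∀x ¬A, De Morgan for ∧/∨):
  (∀u P(u,u)) ∨ (∃z ∃v (M(v,v) ∧ ¬M(v,z))) ∧ (∃x ¬P(x,x))
All bound variables are already distinct, so no renaming is needed.
Pull the quantifiers to the front (each side's bound variable is not free in the other side):
  ∀u ∃z ∃v ∃x (P(u,u) ∨ M(v,v) ∧ ¬M(v,z) ∧ ¬P(x,x))
The quantifier ∀z sits under an odd number of negations (counting the antecedent side of each →), so it flips to ∃z.

existential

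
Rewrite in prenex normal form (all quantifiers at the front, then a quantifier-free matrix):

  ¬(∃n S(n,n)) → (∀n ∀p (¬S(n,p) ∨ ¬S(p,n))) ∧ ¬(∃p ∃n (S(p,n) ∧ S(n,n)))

Rewrite implications/biconditionals: A → B as ¬A ∨ B.
  ¬¬(∃n S(n,n)) ∨ (∀n ∀p (¬S(n,p) ∨ ¬S(p,n))) ∧ ¬(∃p ∃n (S(p,n) ∧ S(n,n)))
Move each ¬ inward, flipping quantifiers it crosses:
  (∃n S(n,n)) ∨ (∀n ∀p (¬S(n,p) ∨ ¬S(p,n))) ∧ (∀p ∀n (¬S(p,n) ∨ ¬S(n,n)))
Give each quantifier a distinct variable: n↦u, p↦x, n↦v1.
  (∃n S(n,n)) ∨ (∀u ∀p (¬S(u,p) ∨ ¬S(p,u))) ∧ (∀x ∀v1 (¬S(x,v1) ∨ ¬S(v1,v1)))
Extract every quantifier outward, since the variables are now distinct and don't occur free across branches:
  ∃n ∀u ∀p ∀x ∀v1 (S(n,n) ∨ (¬S(u,p) ∨ ¬S(p,u)) ∧ (¬S(x,v1) ∨ ¬S(v1,v1)))

∃n ∀u ∀p ∀x ∀v1 (S(n,n) ∨ (¬S(u,p) ∨ ¬S(p,u)) ∧ (¬S(x,v1) ∨ ¬S(v1,v1)))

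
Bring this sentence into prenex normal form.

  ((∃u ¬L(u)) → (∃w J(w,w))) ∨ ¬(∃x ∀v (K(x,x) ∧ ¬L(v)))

∀u ∃w ∀x ∃v (L(u) ∨ J(w,w) ∨ ¬K(x,x) ∨ L(v))

First replace A → B with ¬A ∨ B.
  ¬(∃u ¬L(u)) ∨ (∃w J(w,w)) ∨ ¬(∃x ∀v (K(x,x) ∧ ¬L(v)))
Push ¬ through the quantifiers and connectives to reach negation normal form:
  (∀u L(u)) ∨ (∃w J(w,w)) ∨ (∀x ∃v (¬K(x,x) ∨ L(v)))
Finally move all quantifiers to the prefix:
  ∀u ∃w ∀x ∃v (L(u) ∨ J(w,w) ∨ ¬K(x,x) ∨ L(v))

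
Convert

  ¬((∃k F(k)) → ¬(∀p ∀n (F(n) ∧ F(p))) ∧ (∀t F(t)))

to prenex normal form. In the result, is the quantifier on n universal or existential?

universal

Rewrite implications/biconditionals: A → B as ¬A ∨ B.
  ¬(¬(∃k F(k)) ∨ ¬(∀p ∀n (F(n) ∧ F(p))) ∧ (∀t F(t)))
Drive negations inward (¬∀x A ≡ ∃x ¬A, ¬∃x A ≡ ∀x ¬A, De Morgan for ∧/∨):
  (∃k F(k)) ∧ ((∀p ∀n (F(n) ∧ F(p))) ∨ (∃t ¬F(t)))
Finally move all quantifiers to the prefix:
  ∃k ∀p ∀n ∃t (F(k) ∧ (F(n) ∧ F(p) ∨ ¬F(t)))
The quantifier ∀n sits under an even number of negations (counting the antecedent side of each →), so it remains universal.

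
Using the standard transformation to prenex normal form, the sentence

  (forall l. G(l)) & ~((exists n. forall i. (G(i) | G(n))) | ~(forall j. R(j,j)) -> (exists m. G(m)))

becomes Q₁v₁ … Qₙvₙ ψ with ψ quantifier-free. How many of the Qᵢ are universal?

Eliminate → and ↔ using ¬ and ∨.
  (forall l. G(l)) & ~(~((exists n. forall i. (G(i) | G(n))) | ~(forall j. R(j,j))) | (exists m. G(m)))
Push ¬ through the quantifiers and connectives to reach negation normal form:
  (forall l. G(l)) & ((exists n. forall i. (G(i) | G(n))) | (exists j. ~R(j,j))) & (forall m. ~G(m))
All bound variables are already distinct, so no renaming is needed.
Finally move all quantifiers to the prefix:
  forall l. exists n. forall i. exists j. forall m. (G(l) & (G(i) | G(n) | ~R(j,j)) & ~G(m))
The prefix is forall l exists n forall i exists j forall m: 3 universal, 2 existential.

3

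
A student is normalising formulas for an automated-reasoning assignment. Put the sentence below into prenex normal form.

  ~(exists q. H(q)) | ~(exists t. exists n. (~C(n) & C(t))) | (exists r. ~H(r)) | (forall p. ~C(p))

forall q. forall t. forall n. exists r. forall p. (~H(q) | C(n) | ~C(t) | ~H(r) | ~C(p))

Push ¬ through the quantifiers and connectives to reach negation normal form:
  (forall q. ~H(q)) | (forall t. forall n. (C(n) | ~C(t))) | (exists r. ~H(r)) | (forall p. ~C(p))
All bound variables are already distinct, so no renaming is needed.
Finally move all quantifiers to the prefix:
  forall q. forall t. forall n. exists r. forall p. (~H(q) | C(n) | ~C(t) | ~H(r) | ~C(p))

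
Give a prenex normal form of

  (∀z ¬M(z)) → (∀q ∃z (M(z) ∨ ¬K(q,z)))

First replace A → B with ¬A ∨ B.
  ¬(∀z ¬M(z)) ∨ (∀q ∃z (M(z) ∨ ¬K(q,z)))
Drive negations inward (¬∀x A ≡ ∃x ¬A, ¬∃x A ≡ ∀x ¬A, De Morgan for ∧/∨):
  (∃z M(z)) ∨ (∀q ∃z (M(z) ∨ ¬K(q,z)))
Standardize variables apart so no two quantifiers bind the same name: z↦x.
  (∃z M(z)) ∨ (∀q ∃x (M(x) ∨ ¬K(q,x)))
Finally move all quantifiers to the prefix:
  ∃z ∀q ∃x (M(z) ∨ M(x) ∨ ¬K(q,x))

∃z ∀q ∃x (M(z) ∨ M(x) ∨ ¬K(q,x))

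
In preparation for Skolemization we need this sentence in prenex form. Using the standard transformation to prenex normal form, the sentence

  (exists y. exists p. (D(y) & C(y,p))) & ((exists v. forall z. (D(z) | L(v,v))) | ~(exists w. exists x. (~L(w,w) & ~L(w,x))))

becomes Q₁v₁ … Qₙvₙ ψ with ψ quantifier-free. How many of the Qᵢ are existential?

Drive negations inward (¬∀x A ≡ ∃x ¬A, ¬∃x A ≡ ∀x ¬A, De Morgan for ∧/∨):
  (exists y. exists p. (D(y) & C(y,p))) & ((exists v. forall z. (D(z) | L(v,v))) | (forall w. forall x. (L(w,w) | L(w,x))))
All bound variables are already distinct, so no renaming is needed.
Extract every quantifier outward, since the variables are now distinct and don't occur free across branches:
  exists y. exists p. exists v. forall z. forall w. forall x. (D(y) & C(y,p) & (D(z) | L(v,v) | L(w,w) | L(w,x)))
The prefix is exists y exists p exists v forall z forall w forall x: 3 universal, 3 existential.

3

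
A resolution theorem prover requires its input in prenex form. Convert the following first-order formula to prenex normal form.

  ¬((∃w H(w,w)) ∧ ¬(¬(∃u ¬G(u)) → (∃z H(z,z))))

∀w ∃u ∃z (¬H(w,w) ∨ ¬G(u) ∨ H(z,z))

Rewrite implications/biconditionals: A → B as ¬A ∨ B.
  ¬((∃w H(w,w)) ∧ ¬(¬¬(∃u ¬G(u)) ∨ (∃z H(z,z))))
Move each ¬ inward, flipping quantifiers it crosses:
  (∀w ¬H(w,w)) ∨ (∃u ¬G(u)) ∨ (∃z H(z,z))
All bound variables are already distinct, so no renaming is needed.
Extract every quantifier outward, since the variables are now distinct and don't occur free across branches:
  ∀w ∃u ∃z (¬H(w,w) ∨ ¬G(u) ∨ H(z,z))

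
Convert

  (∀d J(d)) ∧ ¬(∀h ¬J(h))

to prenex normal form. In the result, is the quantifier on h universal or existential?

Drive negations inward (¬∀x A ≡ ∃x ¬A, ¬∃x A ≡ ∀x ¬A, De Morgan for ∧/∨):
  (∀d J(d)) ∧ (∃h J(h))
All bound variables are already distinct, so no renaming is needed.
Finally move all quantifiers to the prefix:
  ∀d ∃h (J(d) ∧ J(h))
The quantifier ∀h sits under an odd number of negations, so it flips to ∃h.

existential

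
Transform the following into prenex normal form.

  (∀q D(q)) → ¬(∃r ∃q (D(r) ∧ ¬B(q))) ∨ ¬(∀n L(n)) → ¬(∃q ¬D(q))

∃q ∃r ∃p ∀n ∀w (¬D(q) ∨ D(r) ∧ ¬B(p) ∧ L(n) ∨ D(w))

First replace A → B with ¬A ∨ B.
  ¬(∀q D(q)) ∨ ¬(¬(∃r ∃q (D(r) ∧ ¬B(q))) ∨ ¬(∀n L(n))) ∨ ¬(∃q ¬D(q))
Drive negations inward (¬∀x A ≡ ∃x ¬A, ¬∃x A ≡ ∀x ¬A, De Morgan for ∧/∨):
  (∃q ¬D(q)) ∨ (∃r ∃q (D(r) ∧ ¬B(q))) ∧ (∀n L(n)) ∨ (∀q D(q))
Give each quantifier a distinct variable: q↦p, q↦w.
  (∃q ¬D(q)) ∨ (∃r ∃p (D(r) ∧ ¬B(p))) ∧ (∀n L(n)) ∨ (∀w D(w))
Extract every quantifier outward, since the variables are now distinct and don't occur free across branches:
  ∃q ∃r ∃p ∀n ∀w (¬D(q) ∨ D(r) ∧ ¬B(p) ∧ L(n) ∨ D(w))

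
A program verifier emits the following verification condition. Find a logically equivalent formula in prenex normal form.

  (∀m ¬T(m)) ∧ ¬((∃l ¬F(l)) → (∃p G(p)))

First replace A → B with ¬A ∨ B.
  (∀m ¬T(m)) ∧ ¬(¬(∃l ¬F(l)) ∨ (∃p G(p)))
Drive negations inward (¬∀x A ≡ ∃x ¬A, ¬∃x A ≡ ∀x ¬A, De Morgan for ∧/∨):
  (∀m ¬T(m)) ∧ (∃l ¬F(l)) ∧ (∀p ¬G(p))
All bound variables are already distinct, so no renaming is needed.
Finally move all quantifiers to the prefix:
  ∀m ∃l ∀p (¬T(m) ∧ ¬F(l) ∧ ¬G(p))

∀m ∃l ∀p (¬T(m) ∧ ¬F(l) ∧ ¬G(p))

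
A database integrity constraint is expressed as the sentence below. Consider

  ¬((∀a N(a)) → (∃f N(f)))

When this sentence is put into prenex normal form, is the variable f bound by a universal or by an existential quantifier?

universal

First replace A → B with ¬A ∨ B.
  ¬(¬(∀a N(a)) ∨ (∃f N(f)))
Drive negations inward (¬∀x A ≡ ∃x ¬A, ¬∃x A ≡ ∀x ¬A, De Morgan for ∧/∨):
  (∀a N(a)) ∧ (∀f ¬N(f))
Finally move all quantifiers to the prefix:
  ∀a ∀f (N(a) ∧ ¬N(f))
The quantifier ∃f sits under an odd number of negations (counting the antecedent side of each →), so it flips to ∀f.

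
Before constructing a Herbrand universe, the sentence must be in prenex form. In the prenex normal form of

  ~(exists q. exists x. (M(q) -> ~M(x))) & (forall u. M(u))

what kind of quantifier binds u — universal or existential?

universal

Eliminate → and ↔ using ¬ and ∨.
  ~(exists q. exists x. (~M(q) | ~M(x))) & (forall u. M(u))
Move each ¬ inward, flipping quantifiers it crosses:
  (forall q. forall x. (M(q) & M(x))) & (forall u. M(u))
All bound variables are already distinct, so no renaming is needed.
Extract every quantifier outward, since the variables are now distinct and don't occur free across branches:
  forall q. forall x. forall u. (M(q) & M(x) & M(u))
The quantifier forall u sits under an even number of negations (counting the antecedent side of each →), so it remains universal.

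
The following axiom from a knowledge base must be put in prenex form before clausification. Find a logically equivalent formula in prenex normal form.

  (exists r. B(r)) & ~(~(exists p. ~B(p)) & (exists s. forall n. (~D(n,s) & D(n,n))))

exists r. exists p. forall s. exists n. (B(r) & (~B(p) | D(n,s) | ~D(n,n)))

Move each ¬ inward, flipping quantifiers it crosses:
  (exists r. B(r)) & ((exists p. ~B(p)) | (forall s. exists n. (D(n,s) | ~D(n,n))))
All bound variables are already distinct, so no renaming is needed.
Extract every quantifier outward, since the variables are now distinct and don't occur free across branches:
  exists r. exists p. forall s. exists n. (B(r) & (~B(p) | D(n,s) | ~D(n,n)))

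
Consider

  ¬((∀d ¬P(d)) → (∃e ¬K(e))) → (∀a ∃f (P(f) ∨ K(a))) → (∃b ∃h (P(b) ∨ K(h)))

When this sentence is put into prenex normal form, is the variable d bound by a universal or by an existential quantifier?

existential

First replace A → B with ¬A ∨ B.
  ¬¬(¬(∀d ¬P(d)) ∨ (∃e ¬K(e))) ∨ ¬(∀a ∃f (P(f) ∨ K(a))) ∨ (∃b ∃h (P(b) ∨ K(h)))
Push ¬ through the quantifiers and connectives to reach negation normal form:
  (∃d P(d)) ∨ (∃e ¬K(e)) ∨ (∃a ∀f (¬P(f) ∧ ¬K(a))) ∨ (∃b ∃h (P(b) ∨ K(h)))
Pull the quantifiers to the front (each side's bound variable is not free in the other side):
  ∃d ∃e ∃a ∀f ∃b ∃h (P(d) ∨ ¬K(e) ∨ ¬P(f) ∧ ¬K(a) ∨ P(b) ∨ K(h))
The quantifier ∀d sits under an odd number of negations (counting the antecedent side of each →), so it flips to ∃d.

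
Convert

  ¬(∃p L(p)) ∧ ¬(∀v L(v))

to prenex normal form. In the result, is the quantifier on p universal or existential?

Move each ¬ inward, flipping quantifiers it crosses:
  (∀p ¬L(p)) ∧ (∃v ¬L(v))
All bound variables are already distinct, so no renaming is needed.
Extract every quantifier outward, since the variables are now distinct and don't occur free across branches:
  ∀p ∃v (¬L(p) ∧ ¬L(v))
The quantifier ∃p sits under an odd number of negations, so it flips to ∀p.

universal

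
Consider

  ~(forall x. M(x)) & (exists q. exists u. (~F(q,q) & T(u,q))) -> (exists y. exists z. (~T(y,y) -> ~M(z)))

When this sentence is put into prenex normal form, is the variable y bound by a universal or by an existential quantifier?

existential

Rewrite implications/biconditionals: A → B as ¬A ∨ B.
  ~(~(forall x. M(x)) & (exists q. exists u. (~F(q,q) & T(u,q)))) | (exists y. exists z. (~~T(y,y) | ~M(z)))
Push ¬ through the quantifiers and connectives to reach negation normal form:
  (forall x. M(x)) | (forall q. forall u. (F(q,q) | ~T(u,q))) | (exists y. exists z. (T(y,y) | ~M(z)))
All bound variables are already distinct, so no renaming is needed.
Extract every quantifier outward, since the variables are now distinct and don't occur free across branches:
  forall x. forall q. forall u. exists y. exists z. (M(x) | F(q,q) | ~T(u,q) | T(y,y) | ~M(z))
The quantifier exists y sits under an even number of negations (counting the antecedent side of each →), so it remains existential.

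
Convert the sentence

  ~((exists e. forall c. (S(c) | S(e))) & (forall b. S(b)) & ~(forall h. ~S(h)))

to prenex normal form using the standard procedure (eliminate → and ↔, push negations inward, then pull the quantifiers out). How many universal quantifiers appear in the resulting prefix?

2

Push ¬ through the quantifiers and connectives to reach negation normal form:
  (forall e. exists c. (~S(c) & ~S(e))) | (exists b. ~S(b)) | (forall h. ~S(h))
All bound variables are already distinct, so no renaming is needed.
Finally move all quantifiers to the prefix:
  forall e. exists c. exists b. forall h. (~S(c) & ~S(e) | ~S(b) | ~S(h))
The prefix is forall e exists c exists b forall h: 2 universal, 2 existential.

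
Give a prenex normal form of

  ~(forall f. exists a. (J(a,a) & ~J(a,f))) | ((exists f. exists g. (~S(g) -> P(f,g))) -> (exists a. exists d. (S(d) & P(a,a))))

Rewrite implications/biconditionals: A → B as ¬A ∨ B.
  ~(forall f. exists a. (J(a,a) & ~J(a,f))) | ~(exists f. exists g. (~~S(g) | P(f,g))) | (exists a. exists d. (S(d) & P(a,a)))
Drive negations inward (¬∀x A ≡ ∃x ¬A, ¬∃x A ≡ ∀x ¬A, De Morgan for ∧/∨):
  (exists f. forall a. (~J(a,a) | J(a,f))) | (forall f. forall g. (~S(g) & ~P(f,g))) | (exists a. exists d. (S(d) & P(a,a)))
Give each quantifier a distinct variable: f↦r, a↦v1.
  (exists f. forall a. (~J(a,a) | J(a,f))) | (forall r. forall g. (~S(g) & ~P(r,g))) | (exists v1. exists d. (S(d) & P(v1,v1)))
Pull the quantifiers to the front (each side's bound variable is not free in the other side):
  exists f. forall a. forall r. forall g. exists v1. exists d. (~J(a,a) | J(a,f) | ~S(g) & ~P(r,g) | S(d) & P(v1,v1))

exists f. forall a. forall r. forall g. exists v1. exists d. (~J(a,a) | J(a,f) | ~S(g) & ~P(r,g) | S(d) & P(v1,v1))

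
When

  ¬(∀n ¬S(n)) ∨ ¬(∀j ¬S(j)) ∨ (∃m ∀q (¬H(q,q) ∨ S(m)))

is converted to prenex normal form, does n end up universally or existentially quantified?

existential

Drive negations inward (¬∀x A ≡ ∃x ¬A, ¬∃x A ≡ ∀x ¬A, De Morgan for ∧/∨):
  (∃n S(n)) ∨ (∃j S(j)) ∨ (∃m ∀q (¬H(q,q) ∨ S(m)))
Extract every quantifier outward, since the variables are now distinct and don't occur free across branches:
  ∃n ∃j ∃m ∀q (S(n) ∨ S(j) ∨ ¬H(q,q) ∨ S(m))
The quantifier ∀n sits under an odd number of negations, so it flips to ∃n.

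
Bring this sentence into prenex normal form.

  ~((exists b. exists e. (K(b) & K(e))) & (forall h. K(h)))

forall b. forall e. exists h. (~K(b) | ~K(e) | ~K(h))

Push ¬ through the quantifiers and connectives to reach negation normal form:
  (forall b. forall e. (~K(b) | ~K(e))) | (exists h. ~K(h))
All bound variables are already distinct, so no renaming is needed.
Pull the quantifiers to the front (each side's bound variable is not free in the other side):
  forall b. forall e. exists h. (~K(b) | ~K(e) | ~K(h))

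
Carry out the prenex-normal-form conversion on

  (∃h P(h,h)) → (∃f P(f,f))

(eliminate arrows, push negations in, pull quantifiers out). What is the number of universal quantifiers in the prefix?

First replace A → B with ¬A ∨ B.
  ¬(∃h P(h,h)) ∨ (∃f P(f,f))
Push ¬ through the quantifiers and connectives to reach negation normal form:
  (∀h ¬P(h,h)) ∨ (∃f P(f,f))
All bound variables are already distinct, so no renaming is needed.
Extract every quantifier outward, since the variables are now distinct and don't occur free across branches:
  ∀h ∃f (¬P(h,h) ∨ P(f,f))
The prefix is ∀h ∃f: 1 universal, 1 existential.

1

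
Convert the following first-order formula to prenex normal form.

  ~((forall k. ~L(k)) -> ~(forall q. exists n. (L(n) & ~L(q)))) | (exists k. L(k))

forall k. forall q. exists n. exists w. (~L(k) & L(n) & ~L(q) | L(w))

First replace A → B with ¬A ∨ B.
  ~(~(forall k. ~L(k)) | ~(forall q. exists n. (L(n) & ~L(q)))) | (exists k. L(k))
Move each ¬ inward, flipping quantifiers it crosses:
  (forall k. ~L(k)) & (forall q. exists n. (L(n) & ~L(q))) | (exists k. L(k))
Rename bound variables to avoid capture: k↦w.
  (forall k. ~L(k)) & (forall q. exists n. (L(n) & ~L(q))) | (exists w. L(w))
Extract every quantifier outward, since the variables are now distinct and don't occur free across branches:
  forall k. forall q. exists n. exists w. (~L(k) & L(n) & ~L(q) | L(w))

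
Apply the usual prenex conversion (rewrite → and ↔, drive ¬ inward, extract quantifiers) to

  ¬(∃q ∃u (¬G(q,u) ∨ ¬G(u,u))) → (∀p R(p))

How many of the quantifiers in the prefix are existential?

2

Rewrite implications/biconditionals: A → B as ¬A ∨ B.
  ¬¬(∃q ∃u (¬G(q,u) ∨ ¬G(u,u))) ∨ (∀p R(p))
Move each ¬ inward, flipping quantifiers it crosses:
  (∃q ∃u (¬G(q,u) ∨ ¬G(u,u))) ∨ (∀p R(p))
All bound variables are already distinct, so no renaming is needed.
Extract every quantifier outward, since the variables are now distinct and don't occur free across branches:
  ∃q ∃u ∀p (¬G(q,u) ∨ ¬G(u,u) ∨ R(p))
The prefix is ∃q ∃u ∀p: 1 universal, 2 existential.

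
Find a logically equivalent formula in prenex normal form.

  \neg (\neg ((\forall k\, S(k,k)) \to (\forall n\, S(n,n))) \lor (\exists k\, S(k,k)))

First replace A → B with ¬A ∨ B.
  \neg (\neg (\neg (\forall k\, S(k,k)) \lor (\forall n\, S(n,n))) \lor (\exists k\, S(k,k)))
Move each ¬ inward, flipping quantifiers it crosses:
  ((\exists k\, \neg S(k,k)) \lor (\forall n\, S(n,n))) \land (\forall k\, \neg S(k,k))
Give each quantifier a distinct variable: k↦s.
  ((\exists k\, \neg S(k,k)) \lor (\forall n\, S(n,n))) \land (\forall s\, \neg S(s,s))
Pull the quantifiers to the front (each side's bound variable is not free in the other side):
  \exists k\, \forall n\, \forall s\, ((\neg S(k,k) \lor S(n,n)) \land \neg S(s,s))

\exists k\, \forall n\, \forall s\, ((\neg S(k,k) \lor S(n,n)) \land \neg S(s,s))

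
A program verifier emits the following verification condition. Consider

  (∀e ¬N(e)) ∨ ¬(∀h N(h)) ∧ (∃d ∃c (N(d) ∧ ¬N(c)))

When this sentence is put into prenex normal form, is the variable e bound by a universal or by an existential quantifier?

universal

Drive negations inward (¬∀x A ≡ ∃x ¬A, ¬∃x A ≡ ∀x ¬A, De Morgan for ∧/∨):
  (∀e ¬N(e)) ∨ (∃h ¬N(h)) ∧ (∃d ∃c (N(d) ∧ ¬N(c)))
All bound variables are already distinct, so no renaming is needed.
Finally move all quantifiers to the prefix:
  ∀e ∃h ∃d ∃c (¬N(e) ∨ ¬N(h) ∧ N(d) ∧ ¬N(c))
The quantifier ∀e sits under an even number of negations, so it remains universal.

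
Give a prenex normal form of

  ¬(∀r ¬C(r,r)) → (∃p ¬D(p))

Eliminate → and ↔ using ¬ and ∨.
  ¬¬(∀r ¬C(r,r)) ∨ (∃p ¬D(p))
Drive negations inward (¬∀x A ≡ ∃x ¬A, ¬∃x A ≡ ∀x ¬A, De Morgan for ∧/∨):
  (∀r ¬C(r,r)) ∨ (∃p ¬D(p))
All bound variables are already distinct, so no renaming is needed.
Extract every quantifier outward, since the variables are now distinct and don't occur free across branches:
  ∀r ∃p (¬C(r,r) ∨ ¬D(p))

∀r ∃p (¬C(r,r) ∨ ¬D(p))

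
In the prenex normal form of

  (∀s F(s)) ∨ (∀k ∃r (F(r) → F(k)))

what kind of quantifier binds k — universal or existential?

Eliminate → and ↔ using ¬ and ∨.
  (∀s F(s)) ∨ (∀k ∃r (¬F(r) ∨ F(k)))
Finally move all quantifiers to the prefix:
  ∀s ∀k ∃r (F(s) ∨ ¬F(r) ∨ F(k))
The quantifier ∀k sits under an even number of negations (counting the antecedent side of each →), so it remains universal.

universal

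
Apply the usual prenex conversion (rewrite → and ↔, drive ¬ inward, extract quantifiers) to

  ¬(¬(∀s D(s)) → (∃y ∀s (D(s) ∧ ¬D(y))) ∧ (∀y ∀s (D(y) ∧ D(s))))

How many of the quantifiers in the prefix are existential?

4

First replace A → B with ¬A ∨ B.
  ¬(¬¬(∀s D(s)) ∨ (∃y ∀s (D(s) ∧ ¬D(y))) ∧ (∀y ∀s (D(y) ∧ D(s))))
Drive negations inward (¬∀x A ≡ ∃x ¬A, ¬∃x A ≡ ∀x ¬A, De Morgan for ∧/∨):
  (∃s ¬D(s)) ∧ ((∀y ∃s (¬D(s) ∨ D(y))) ∨ (∃y ∃s (¬D(y) ∨ ¬D(s))))
Rename bound variables to avoid capture: s↦w, y↦x1, s↦r.
  (∃s ¬D(s)) ∧ ((∀y ∃w (¬D(w) ∨ D(y))) ∨ (∃x1 ∃r (¬D(x1) ∨ ¬D(r))))
Finally move all quantifiers to the prefix:
  ∃s ∀y ∃w ∃x1 ∃r (¬D(s) ∧ (¬D(w) ∨ D(y) ∨ ¬D(x1) ∨ ¬D(r)))
The prefix is ∃s ∀y ∃w ∃x1 ∃r: 1 universal, 4 existential.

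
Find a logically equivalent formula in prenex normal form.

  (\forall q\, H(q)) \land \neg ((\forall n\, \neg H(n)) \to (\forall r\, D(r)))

\forall q\, \forall n\, \exists r\, (H(q) \land \neg H(n) \land \neg D(r))

Rewrite implications/biconditionals: A → B as ¬A ∨ B.
  (\forall q\, H(q)) \land \neg (\neg (\forall n\, \neg H(n)) \lor (\forall r\, D(r)))
Push ¬ through the quantifiers and connectives to reach negation normal form:
  (\forall q\, H(q)) \land (\forall n\, \neg H(n)) \land (\exists r\, \neg D(r))
All bound variables are already distinct, so no renaming is needed.
Extract every quantifier outward, since the variables are now distinct and don't occur free across branches:
  \forall q\, \forall n\, \exists r\, (H(q) \land \neg H(n) \land \neg D(r))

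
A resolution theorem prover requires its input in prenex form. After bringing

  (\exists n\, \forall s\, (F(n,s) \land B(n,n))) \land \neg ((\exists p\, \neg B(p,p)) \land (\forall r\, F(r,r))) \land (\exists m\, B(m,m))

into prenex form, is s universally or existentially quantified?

universal

Push ¬ through the quantifiers and connectives to reach negation normal form:
  (\exists n\, \forall s\, (F(n,s) \land B(n,n))) \land ((\forall p\, B(p,p)) \lor (\exists r\, \neg F(r,r))) \land (\exists m\, B(m,m))
All bound variables are already distinct, so no renaming is needed.
Extract every quantifier outward, since the variables are now distinct and don't occur free across branches:
  \exists n\, \forall s\, \forall p\, \exists r\, \exists m\, (F(n,s) \land B(n,n) \land (B(p,p) \lor \neg F(r,r)) \land B(m,m))
The quantifier \forall s sits under an even number of negations, so it remains universal.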